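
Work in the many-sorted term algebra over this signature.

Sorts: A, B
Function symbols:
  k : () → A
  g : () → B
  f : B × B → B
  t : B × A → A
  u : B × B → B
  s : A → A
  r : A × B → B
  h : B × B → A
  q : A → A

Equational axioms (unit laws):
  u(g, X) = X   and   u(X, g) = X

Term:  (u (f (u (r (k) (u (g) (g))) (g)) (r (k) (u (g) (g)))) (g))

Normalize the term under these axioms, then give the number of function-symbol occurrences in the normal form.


1. (u (f (u (r (k) (u (g) (g))) (g)) (r (k) (u (g) (g)))) (g))  →  (f (u (r (k) (u (g) (g))) (g)) (r (k) (u (g) (g))))
2. (f (u (r (k) (u (g) (g))) (g)) (r (k) (u (g) (g))))  →  (f (r (k) (u (g) (g))) (r (k) (u (g) (g))))
3. (f (r (k) (u (g) (g))) (r (k) (u (g) (g))))  →  (f (r (k) (g)) (r (k) (u (g) (g))))
4. (f (r (k) (g)) (r (k) (u (g) (g))))  →  (f (r (k) (g)) (r (k) (g)))
normal form: (f (r (k) (g)) (r (k) (g)))

size = 7


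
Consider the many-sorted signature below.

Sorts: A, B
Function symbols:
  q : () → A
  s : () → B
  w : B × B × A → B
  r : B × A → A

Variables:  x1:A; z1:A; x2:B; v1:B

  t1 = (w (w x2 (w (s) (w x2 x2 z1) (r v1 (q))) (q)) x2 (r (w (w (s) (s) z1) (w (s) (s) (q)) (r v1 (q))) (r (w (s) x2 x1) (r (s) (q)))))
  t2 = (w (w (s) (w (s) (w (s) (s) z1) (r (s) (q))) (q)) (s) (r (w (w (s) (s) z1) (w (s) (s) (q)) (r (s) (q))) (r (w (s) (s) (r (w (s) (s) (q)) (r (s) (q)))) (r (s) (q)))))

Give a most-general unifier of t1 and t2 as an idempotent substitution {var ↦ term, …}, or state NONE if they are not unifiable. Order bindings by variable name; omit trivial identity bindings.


{v1 ↦ (s), x1 ↦ (r (w (s) (s) (q)) (r (s) (q))), x2 ↦ (s)}


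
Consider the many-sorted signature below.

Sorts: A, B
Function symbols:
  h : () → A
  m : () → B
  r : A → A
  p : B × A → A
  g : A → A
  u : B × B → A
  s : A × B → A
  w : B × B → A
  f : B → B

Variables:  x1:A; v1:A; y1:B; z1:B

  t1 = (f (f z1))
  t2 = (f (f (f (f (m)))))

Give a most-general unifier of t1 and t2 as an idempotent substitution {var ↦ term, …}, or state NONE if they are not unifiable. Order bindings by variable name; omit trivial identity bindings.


{z1 ↦ (f (f (m)))}


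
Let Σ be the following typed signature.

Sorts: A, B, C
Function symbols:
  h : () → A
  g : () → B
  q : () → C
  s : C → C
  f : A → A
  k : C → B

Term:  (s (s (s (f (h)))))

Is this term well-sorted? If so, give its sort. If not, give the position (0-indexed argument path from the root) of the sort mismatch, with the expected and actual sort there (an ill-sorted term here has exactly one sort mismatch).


        (h) : A
      (f (h)) : A
    (s (f (h))) : ✗ arg 0 at [0, 0, 0] has sort A, expected C

ill-sorted at position [0, 0, 0]: expected C, got A


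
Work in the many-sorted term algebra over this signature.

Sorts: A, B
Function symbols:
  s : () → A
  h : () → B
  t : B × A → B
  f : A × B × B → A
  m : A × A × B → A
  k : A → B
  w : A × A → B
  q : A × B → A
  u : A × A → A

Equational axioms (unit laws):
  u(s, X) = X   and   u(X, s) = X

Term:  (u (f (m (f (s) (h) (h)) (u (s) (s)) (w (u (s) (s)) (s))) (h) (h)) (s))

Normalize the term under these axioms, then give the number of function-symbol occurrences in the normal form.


size = 12

1. (u (f (m (f (s) (h) (h)) (u (s) (s)) (w (u (s) (s)) (s))) (h) (h)) (s))  →  (f (m (f (s) (h) (h)) (u (s) (s)) (w (u (s) (s)) (s))) (h) (h))
2. (f (m (f (s) (h) (h)) (u (s) (s)) (w (u (s) (s)) (s))) (h) (h))  →  (f (m (f (s) (h) (h)) (s) (w (u (s) (s)) (s))) (h) (h))
3. (f (m (f (s) (h) (h)) (s) (w (u (s) (s)) (s))) (h) (h))  →  (f (m (f (s) (h) (h)) (s) (w (s) (s))) (h) (h))
normal form: (f (m (f (s) (h) (h)) (s) (w (s) (s))) (h) (h))


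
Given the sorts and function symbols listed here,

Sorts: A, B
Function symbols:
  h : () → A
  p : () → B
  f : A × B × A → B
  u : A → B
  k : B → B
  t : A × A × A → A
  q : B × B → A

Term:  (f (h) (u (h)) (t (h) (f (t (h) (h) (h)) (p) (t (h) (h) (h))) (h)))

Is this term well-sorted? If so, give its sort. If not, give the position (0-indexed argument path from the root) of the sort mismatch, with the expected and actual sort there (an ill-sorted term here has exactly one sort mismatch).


ill-sorted at position [2, 1]: expected A, got B

  (h) : A
    (h) : A
  (u (h)) : B
    (h) : A
        (h) : A
        (h) : A
        (h) : A
      (t (h) (h) (h)) : A
      (p) : B
        (h) : A
        (h) : A
        (h) : A
      (t (h) (h) (h)) : A
    (f (t (h) (h) (h)) (p) (t (h) (h) (h))) : B
    (h) : A
  (t (h) (f (t (h) (h) (h)) (p) (t (h) (h) (h))) (h)) : ✗ arg 1 at [2, 1] has sort B, expected A


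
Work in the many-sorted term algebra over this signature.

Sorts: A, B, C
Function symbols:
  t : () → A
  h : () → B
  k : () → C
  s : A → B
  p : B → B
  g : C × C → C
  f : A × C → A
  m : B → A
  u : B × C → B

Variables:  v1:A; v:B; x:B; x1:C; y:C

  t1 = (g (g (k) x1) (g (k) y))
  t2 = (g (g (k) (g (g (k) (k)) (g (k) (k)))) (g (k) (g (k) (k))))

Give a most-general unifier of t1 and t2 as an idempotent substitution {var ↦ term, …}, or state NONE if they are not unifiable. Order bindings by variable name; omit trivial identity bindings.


{x1 ↦ (g (g (k) (k)) (g (k) (k))), y ↦ (g (k) (k))}


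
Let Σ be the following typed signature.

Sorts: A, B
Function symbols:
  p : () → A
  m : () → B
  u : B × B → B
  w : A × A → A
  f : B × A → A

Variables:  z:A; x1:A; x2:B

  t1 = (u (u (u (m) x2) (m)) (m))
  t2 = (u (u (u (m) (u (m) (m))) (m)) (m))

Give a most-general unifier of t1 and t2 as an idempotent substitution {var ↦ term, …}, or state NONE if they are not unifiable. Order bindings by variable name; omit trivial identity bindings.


{x2 ↦ (u (m) (m))}


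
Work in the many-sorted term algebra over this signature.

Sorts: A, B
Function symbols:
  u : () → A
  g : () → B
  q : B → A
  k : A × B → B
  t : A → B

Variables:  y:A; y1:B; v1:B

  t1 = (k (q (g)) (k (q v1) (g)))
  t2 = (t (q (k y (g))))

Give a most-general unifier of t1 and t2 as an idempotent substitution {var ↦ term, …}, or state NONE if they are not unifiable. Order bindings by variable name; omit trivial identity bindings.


NONE (not unifiable)

head clash or occurs-check failure — not unifiable


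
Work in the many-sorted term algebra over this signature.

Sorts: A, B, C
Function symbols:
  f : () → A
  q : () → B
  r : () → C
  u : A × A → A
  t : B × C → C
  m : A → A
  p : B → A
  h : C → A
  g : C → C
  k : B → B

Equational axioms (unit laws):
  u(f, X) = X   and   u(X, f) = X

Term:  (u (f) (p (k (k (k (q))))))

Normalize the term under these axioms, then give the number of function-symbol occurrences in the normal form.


1. (u (f) (p (k (k (k (q))))))  →  (p (k (k (k (q)))))
normal form: (p (k (k (k (q)))))

size = 5


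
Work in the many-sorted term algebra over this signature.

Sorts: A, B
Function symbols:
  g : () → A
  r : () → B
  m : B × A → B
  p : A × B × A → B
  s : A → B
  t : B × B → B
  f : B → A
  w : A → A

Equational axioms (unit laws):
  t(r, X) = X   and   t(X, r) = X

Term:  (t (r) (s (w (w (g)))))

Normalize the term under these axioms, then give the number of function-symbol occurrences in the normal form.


1. (t (r) (s (w (w (g)))))  →  (s (w (w (g))))
normal form: (s (w (w (g))))

size = 4


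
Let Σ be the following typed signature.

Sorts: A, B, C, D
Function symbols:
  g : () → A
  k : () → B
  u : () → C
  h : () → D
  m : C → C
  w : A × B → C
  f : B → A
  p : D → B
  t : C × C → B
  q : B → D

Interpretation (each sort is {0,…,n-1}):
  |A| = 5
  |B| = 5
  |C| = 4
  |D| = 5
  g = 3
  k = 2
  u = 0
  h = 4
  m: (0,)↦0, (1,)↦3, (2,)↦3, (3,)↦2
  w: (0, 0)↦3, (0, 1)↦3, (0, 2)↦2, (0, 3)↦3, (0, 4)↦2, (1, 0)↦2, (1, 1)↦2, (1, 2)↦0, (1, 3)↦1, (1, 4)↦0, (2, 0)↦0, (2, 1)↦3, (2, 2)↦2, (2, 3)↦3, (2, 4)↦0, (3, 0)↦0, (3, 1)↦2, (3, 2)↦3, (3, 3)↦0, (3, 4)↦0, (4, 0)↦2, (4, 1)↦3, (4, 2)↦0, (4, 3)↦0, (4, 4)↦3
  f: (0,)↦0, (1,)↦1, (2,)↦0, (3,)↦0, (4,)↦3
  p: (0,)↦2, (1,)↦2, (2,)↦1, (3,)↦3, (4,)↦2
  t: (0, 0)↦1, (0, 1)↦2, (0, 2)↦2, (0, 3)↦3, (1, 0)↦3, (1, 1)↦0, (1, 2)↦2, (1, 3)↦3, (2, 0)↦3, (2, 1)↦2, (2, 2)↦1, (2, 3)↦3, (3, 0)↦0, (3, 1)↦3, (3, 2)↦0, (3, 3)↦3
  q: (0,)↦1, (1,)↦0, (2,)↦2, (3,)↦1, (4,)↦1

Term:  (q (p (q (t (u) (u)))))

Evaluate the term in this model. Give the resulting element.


  u = 0
  u = 0
  (t (u) (u)) = t(0, 0) = 1
  (q (t (u) (u))) = q(1,) = 0
  (p (q (t (u) (u)))) = p(0,) = 2
  (q (p (q (t (u) (u))))) = q(2,) = 2

value = 2


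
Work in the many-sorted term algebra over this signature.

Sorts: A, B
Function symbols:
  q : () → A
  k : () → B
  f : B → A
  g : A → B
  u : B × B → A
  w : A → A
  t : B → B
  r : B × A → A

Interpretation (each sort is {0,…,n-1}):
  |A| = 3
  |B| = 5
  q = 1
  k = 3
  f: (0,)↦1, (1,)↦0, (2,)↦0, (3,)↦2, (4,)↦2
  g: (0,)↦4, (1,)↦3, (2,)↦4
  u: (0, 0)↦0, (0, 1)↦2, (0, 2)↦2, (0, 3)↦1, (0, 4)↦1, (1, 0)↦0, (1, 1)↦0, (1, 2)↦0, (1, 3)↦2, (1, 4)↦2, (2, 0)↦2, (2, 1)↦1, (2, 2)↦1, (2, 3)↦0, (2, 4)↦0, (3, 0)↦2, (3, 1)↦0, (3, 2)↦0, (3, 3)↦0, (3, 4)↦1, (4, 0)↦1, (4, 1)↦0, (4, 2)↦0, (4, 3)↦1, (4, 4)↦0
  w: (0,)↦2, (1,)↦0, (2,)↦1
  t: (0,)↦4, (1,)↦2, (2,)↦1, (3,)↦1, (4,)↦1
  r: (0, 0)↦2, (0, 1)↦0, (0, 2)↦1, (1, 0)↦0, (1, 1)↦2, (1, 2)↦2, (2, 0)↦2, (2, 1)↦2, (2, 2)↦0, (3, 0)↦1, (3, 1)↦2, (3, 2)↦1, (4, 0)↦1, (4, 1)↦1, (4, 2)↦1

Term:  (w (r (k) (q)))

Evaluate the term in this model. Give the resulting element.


  k = 3
  q = 1
  (r (k) (q)) = r(3, 1) = 2
  (w (r (k) (q))) = w(2,) = 1

value = 1


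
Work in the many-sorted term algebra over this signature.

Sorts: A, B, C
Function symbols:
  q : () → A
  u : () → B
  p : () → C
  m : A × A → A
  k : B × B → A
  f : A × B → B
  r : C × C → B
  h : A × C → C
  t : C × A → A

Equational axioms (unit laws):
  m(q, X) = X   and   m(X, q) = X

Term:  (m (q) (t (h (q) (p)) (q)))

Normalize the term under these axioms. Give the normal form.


1. (m (q) (t (h (q) (p)) (q)))  →  (t (h (q) (p)) (q))

normal form = (t (h (q) (p)) (q))


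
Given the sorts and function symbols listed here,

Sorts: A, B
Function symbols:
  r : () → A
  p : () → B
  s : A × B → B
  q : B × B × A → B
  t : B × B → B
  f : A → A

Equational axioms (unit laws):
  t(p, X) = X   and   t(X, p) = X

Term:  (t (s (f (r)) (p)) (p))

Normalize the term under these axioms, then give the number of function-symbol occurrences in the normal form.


size = 4

1. (t (s (f (r)) (p)) (p))  →  (s (f (r)) (p))
normal form: (s (f (r)) (p))


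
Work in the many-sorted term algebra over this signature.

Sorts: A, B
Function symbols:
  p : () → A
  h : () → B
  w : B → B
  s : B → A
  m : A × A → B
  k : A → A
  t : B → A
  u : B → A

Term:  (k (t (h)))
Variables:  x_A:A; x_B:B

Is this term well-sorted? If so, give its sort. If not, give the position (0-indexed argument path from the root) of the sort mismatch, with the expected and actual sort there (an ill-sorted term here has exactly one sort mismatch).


    (h) : B
  (t (h)) : A
(k (t (h))) : A

well-sorted; sort = A


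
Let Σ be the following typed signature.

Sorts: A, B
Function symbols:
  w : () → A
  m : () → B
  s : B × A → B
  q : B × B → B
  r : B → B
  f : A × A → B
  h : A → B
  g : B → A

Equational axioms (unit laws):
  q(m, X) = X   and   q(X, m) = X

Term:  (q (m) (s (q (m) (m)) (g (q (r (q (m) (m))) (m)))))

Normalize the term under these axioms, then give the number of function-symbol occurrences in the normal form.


size = 5

1. (q (m) (s (q (m) (m)) (g (q (r (q (m) (m))) (m)))))  →  (s (q (m) (m)) (g (q (r (q (m) (m))) (m))))
2. (s (q (m) (m)) (g (q (r (q (m) (m))) (m))))  →  (s (m) (g (q (r (q (m) (m))) (m))))
3. (s (m) (g (q (r (q (m) (m))) (m))))  →  (s (m) (g (r (q (m) (m)))))
4. (s (m) (g (r (q (m) (m)))))  →  (s (m) (g (r (m))))
normal form: (s (m) (g (r (m))))


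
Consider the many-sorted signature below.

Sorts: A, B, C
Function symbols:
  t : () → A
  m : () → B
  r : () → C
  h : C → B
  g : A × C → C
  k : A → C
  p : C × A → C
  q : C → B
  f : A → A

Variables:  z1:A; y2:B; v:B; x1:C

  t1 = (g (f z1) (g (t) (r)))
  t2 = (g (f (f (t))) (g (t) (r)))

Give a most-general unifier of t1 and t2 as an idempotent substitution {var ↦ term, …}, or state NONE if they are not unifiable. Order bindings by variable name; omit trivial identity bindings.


{z1 ↦ (f (t))}


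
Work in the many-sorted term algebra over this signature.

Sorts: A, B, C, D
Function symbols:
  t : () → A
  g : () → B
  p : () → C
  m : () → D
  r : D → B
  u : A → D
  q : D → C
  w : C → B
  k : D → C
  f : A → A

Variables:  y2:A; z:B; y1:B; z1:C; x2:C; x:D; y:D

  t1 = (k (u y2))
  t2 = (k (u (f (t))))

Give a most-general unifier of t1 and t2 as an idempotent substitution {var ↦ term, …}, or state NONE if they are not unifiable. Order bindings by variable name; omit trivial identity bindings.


{y2 ↦ (f (t))}


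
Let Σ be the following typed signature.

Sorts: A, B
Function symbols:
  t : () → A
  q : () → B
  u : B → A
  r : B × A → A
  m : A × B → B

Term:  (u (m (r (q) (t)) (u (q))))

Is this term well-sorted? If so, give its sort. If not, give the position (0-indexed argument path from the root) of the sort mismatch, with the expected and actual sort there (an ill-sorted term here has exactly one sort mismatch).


      (q) : B
      (t) : A
    (r (q) (t)) : A
      (q) : B
    (u (q)) : A
  (m (r (q) (t)) (u (q))) : ✗ arg 1 at [0, 1] has sort A, expected B

ill-sorted at position [0, 1]: expected B, got A


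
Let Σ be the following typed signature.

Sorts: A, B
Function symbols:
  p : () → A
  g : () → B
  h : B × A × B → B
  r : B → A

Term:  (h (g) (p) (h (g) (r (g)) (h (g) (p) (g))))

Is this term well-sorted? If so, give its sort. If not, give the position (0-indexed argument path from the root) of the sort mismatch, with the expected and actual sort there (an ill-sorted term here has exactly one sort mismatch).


well-sorted; sort = B

  (g) : B
  (p) : A
    (g) : B
      (g) : B
    (r (g)) : A
      (g) : B
      (p) : A
      (g) : B
    (h (g) (p) (g)) : B
  (h (g) (r (g)) (h (g) (p) (g))) : B
(h (g) (p) (h (g) (r (g)) (h (g) (p) (g)))) : B


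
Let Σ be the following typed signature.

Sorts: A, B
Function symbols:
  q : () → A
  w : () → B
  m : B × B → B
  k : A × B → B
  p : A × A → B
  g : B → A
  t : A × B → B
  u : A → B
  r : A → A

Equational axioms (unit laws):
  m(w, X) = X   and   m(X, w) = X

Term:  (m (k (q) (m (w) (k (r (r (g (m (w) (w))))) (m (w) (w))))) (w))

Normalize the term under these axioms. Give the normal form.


normal form = (k (q) (k (r (r (g (w)))) (w)))

1. (m (k (q) (m (w) (k (r (r (g (m (w) (w))))) (m (w) (w))))) (w))  →  (k (q) (m (w) (k (r (r (g (m (w) (w))))) (m (w) (w)))))
2. (k (q) (m (w) (k (r (r (g (m (w) (w))))) (m (w) (w)))))  →  (k (q) (k (r (r (g (m (w) (w))))) (m (w) (w))))
3. (k (q) (k (r (r (g (m (w) (w))))) (m (w) (w))))  →  (k (q) (k (r (r (g (w)))) (m (w) (w))))
4. (k (q) (k (r (r (g (w)))) (m (w) (w))))  →  (k (q) (k (r (r (g (w)))) (w)))


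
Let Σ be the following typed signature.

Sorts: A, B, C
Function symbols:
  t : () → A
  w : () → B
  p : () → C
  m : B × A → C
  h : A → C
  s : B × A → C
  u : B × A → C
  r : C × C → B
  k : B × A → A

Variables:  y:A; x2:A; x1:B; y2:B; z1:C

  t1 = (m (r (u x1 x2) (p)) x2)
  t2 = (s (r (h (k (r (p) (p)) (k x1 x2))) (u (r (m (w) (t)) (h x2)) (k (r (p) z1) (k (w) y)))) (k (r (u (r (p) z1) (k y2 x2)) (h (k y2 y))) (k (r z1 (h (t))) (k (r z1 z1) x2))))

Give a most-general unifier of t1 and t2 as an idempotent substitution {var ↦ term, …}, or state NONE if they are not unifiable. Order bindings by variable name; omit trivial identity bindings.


NONE (not unifiable)

head clash or occurs-check failure — not unifiable


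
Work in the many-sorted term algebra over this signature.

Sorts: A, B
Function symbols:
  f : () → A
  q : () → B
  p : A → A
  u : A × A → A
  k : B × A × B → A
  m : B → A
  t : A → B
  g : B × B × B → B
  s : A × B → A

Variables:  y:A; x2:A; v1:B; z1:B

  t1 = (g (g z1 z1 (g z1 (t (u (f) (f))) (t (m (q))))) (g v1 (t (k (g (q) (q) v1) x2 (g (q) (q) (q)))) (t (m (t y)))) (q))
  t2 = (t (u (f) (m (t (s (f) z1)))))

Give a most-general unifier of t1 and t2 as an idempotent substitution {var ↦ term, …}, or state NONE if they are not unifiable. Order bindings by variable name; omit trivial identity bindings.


head clash or occurs-check failure — not unifiable

NONE (not unifiable)


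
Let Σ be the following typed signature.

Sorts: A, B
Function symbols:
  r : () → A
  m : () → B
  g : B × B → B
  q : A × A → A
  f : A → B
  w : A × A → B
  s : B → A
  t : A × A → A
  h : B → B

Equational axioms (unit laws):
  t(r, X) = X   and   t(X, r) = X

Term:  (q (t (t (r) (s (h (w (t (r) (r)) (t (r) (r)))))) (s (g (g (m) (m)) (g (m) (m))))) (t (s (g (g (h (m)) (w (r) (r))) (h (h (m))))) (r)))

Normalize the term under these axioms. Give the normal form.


normal form = (q (t (s (h (w (r) (r)))) (s (g (g (m) (m)) (g (m) (m))))) (s (g (g (h (m)) (w (r) (r))) (h (h (m))))))

1. (q (t (t (r) (s (h (w (t (r) (r)) (t (r) (r)))))) (s (g (g (m) (m)) (g (m) (m))))) (t (s (g (g (h (m)) (w (r) (r))) (h (h (m))))) (r)))  →  (q (t (s (h (w (t (r) (r)) (t (r) (r))))) (s (g (g (m) (m)) (g (m) (m))))) (t (s (g (g (h (m)) (w (r) (r))) (h (h (m))))) (r)))
2. (q (t (s (h (w (t (r) (r)) (t (r) (r))))) (s (g (g (m) (m)) (g (m) (m))))) (t (s (g (g (h (m)) (w (r) (r))) (h (h (m))))) (r)))  →  (q (t (s (h (w (r) (t (r) (r))))) (s (g (g (m) (m)) (g (m) (m))))) (t (s (g (g (h (m)) (w (r) (r))) (h (h (m))))) (r)))
3. (q (t (s (h (w (r) (t (r) (r))))) (s (g (g (m) (m)) (g (m) (m))))) (t (s (g (g (h (m)) (w (r) (r))) (h (h (m))))) (r)))  →  (q (t (s (h (w (r) (r)))) (s (g (g (m) (m)) (g (m) (m))))) (t (s (g (g (h (m)) (w (r) (r))) (h (h (m))))) (r)))
4. (q (t (s (h (w (r) (r)))) (s (g (g (m) (m)) (g (m) (m))))) (t (s (g (g (h (m)) (w (r) (r))) (h (h (m))))) (r)))  →  (q (t (s (h (w (r) (r)))) (s (g (g (m) (m)) (g (m) (m))))) (s (g (g (h (m)) (w (r) (r))) (h (h (m))))))


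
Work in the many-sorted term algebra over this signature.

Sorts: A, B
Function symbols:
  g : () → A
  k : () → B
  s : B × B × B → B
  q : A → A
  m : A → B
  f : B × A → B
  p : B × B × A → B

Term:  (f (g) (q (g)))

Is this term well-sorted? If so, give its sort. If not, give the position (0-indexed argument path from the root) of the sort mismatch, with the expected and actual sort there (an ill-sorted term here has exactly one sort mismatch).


ill-sorted at position [0]: expected B, got A

  (g) : A
    (g) : A
  (q (g)) : A
(f (g) (q (g))) : ✗ arg 0 at [0] has sort A, expected B


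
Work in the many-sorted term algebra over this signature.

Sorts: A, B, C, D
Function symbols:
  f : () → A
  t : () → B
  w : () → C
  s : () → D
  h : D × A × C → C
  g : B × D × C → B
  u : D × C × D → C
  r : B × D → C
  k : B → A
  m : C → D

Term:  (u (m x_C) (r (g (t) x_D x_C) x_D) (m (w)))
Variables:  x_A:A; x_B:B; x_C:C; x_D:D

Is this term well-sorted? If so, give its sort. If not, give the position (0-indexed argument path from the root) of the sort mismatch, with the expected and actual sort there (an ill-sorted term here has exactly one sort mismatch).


    x_C : C
  (m x_C) : D
      (t) : B
      x_D : D
      x_C : C
    (g (t) x_D x_C) : B
    x_D : D
  (r (g (t) x_D x_C) x_D) : C
    (w) : C
  (m (w)) : D
(u (m x_C) (r (g (t) x_D x_C) x_D) (m (w))) : C

well-sorted; sort = C


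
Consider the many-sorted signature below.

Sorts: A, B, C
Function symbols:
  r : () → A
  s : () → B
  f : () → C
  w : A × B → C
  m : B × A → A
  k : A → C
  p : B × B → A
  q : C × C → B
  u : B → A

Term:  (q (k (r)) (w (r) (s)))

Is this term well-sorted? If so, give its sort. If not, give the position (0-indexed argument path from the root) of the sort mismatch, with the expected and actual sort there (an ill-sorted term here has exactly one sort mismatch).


    (r) : A
  (k (r)) : C
    (r) : A
    (s) : B
  (w (r) (s)) : C
(q (k (r)) (w (r) (s))) : B

well-sorted; sort = B


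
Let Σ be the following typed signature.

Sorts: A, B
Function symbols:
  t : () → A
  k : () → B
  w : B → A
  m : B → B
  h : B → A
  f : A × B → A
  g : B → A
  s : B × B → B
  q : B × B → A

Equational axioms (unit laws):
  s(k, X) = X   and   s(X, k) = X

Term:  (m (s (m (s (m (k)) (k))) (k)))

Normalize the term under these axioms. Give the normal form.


1. (m (s (m (s (m (k)) (k))) (k)))  →  (m (m (s (m (k)) (k))))
2. (m (m (s (m (k)) (k))))  →  (m (m (m (k))))

normal form = (m (m (m (k))))


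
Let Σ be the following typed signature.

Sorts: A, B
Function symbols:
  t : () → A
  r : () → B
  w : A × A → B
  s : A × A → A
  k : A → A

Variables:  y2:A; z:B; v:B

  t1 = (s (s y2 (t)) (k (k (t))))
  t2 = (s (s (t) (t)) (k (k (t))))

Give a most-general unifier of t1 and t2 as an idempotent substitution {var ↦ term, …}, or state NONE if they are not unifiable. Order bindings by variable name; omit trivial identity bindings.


{y2 ↦ (t)}


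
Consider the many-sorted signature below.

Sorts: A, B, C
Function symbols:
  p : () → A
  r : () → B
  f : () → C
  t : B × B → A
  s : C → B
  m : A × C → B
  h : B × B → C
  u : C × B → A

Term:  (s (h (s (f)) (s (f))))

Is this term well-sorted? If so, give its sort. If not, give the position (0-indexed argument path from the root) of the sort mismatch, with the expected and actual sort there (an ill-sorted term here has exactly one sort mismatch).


well-sorted; sort = B

      (f) : C
    (s (f)) : B
      (f) : C
    (s (f)) : B
  (h (s (f)) (s (f))) : C
(s (h (s (f)) (s (f)))) : B


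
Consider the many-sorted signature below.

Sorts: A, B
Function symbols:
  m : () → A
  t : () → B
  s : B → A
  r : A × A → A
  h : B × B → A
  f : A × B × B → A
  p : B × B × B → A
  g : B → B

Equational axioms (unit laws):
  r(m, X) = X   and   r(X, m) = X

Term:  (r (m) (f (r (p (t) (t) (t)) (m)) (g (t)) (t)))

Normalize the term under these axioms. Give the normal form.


1. (r (m) (f (r (p (t) (t) (t)) (m)) (g (t)) (t)))  →  (f (r (p (t) (t) (t)) (m)) (g (t)) (t))
2. (f (r (p (t) (t) (t)) (m)) (g (t)) (t))  →  (f (p (t) (t) (t)) (g (t)) (t))

normal form = (f (p (t) (t) (t)) (g (t)) (t))


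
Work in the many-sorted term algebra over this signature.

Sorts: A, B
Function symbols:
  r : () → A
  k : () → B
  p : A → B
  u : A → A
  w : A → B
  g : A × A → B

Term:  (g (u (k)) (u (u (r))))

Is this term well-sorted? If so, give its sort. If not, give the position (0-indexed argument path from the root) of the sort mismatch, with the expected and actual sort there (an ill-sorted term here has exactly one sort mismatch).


    (k) : B
  (u (k)) : ✗ arg 0 at [0, 0] has sort B, expected A
      (r) : A
    (u (r)) : A
  (u (u (r))) : A

ill-sorted at position [0, 0]: expected A, got B


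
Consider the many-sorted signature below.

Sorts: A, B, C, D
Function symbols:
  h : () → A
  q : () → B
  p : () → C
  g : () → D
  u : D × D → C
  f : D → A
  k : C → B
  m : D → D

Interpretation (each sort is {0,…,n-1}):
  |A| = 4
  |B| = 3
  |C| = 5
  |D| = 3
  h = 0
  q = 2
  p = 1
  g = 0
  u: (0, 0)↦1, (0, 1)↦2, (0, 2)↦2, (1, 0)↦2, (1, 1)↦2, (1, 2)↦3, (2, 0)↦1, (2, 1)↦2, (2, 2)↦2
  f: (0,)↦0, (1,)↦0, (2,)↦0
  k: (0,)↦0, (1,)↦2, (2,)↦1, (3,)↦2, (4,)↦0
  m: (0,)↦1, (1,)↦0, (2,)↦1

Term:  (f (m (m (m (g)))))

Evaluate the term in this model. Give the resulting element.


  g = 0
  (m (g)) = m(0,) = 1
  (m (m (g))) = m(1,) = 0
  (m (m (m (g)))) = m(0,) = 1
  (f (m (m (m (g))))) = f(1,) = 0

value = 0


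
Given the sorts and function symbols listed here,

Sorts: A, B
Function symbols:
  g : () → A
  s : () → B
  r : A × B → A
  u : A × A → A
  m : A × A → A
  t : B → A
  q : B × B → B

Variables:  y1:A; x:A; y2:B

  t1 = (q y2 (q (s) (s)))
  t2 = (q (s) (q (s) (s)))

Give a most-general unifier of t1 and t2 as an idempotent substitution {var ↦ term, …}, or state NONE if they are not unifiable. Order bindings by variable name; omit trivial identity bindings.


{y2 ↦ (s)}


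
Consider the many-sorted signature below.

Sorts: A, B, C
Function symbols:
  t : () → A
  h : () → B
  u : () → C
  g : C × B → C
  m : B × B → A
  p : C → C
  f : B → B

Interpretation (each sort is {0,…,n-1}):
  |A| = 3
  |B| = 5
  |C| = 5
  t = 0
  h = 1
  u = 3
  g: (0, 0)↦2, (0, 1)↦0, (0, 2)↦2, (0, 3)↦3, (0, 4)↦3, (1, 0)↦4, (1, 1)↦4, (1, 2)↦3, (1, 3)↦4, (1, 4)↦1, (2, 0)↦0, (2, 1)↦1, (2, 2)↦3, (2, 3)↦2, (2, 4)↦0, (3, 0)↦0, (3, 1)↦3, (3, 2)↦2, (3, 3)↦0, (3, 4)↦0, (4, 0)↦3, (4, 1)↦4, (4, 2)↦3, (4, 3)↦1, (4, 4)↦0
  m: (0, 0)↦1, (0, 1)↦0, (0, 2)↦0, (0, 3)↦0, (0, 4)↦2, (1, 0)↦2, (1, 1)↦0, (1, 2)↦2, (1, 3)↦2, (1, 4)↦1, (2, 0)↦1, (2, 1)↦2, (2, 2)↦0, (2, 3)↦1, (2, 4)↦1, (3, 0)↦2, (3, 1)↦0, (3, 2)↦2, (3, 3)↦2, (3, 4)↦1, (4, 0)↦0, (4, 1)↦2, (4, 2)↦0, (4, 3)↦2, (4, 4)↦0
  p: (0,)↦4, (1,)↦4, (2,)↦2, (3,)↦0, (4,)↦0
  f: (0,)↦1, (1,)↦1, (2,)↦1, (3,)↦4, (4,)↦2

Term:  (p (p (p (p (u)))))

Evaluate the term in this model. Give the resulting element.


  u = 3
  (p (u)) = p(3,) = 0
  (p (p (u))) = p(0,) = 4
  (p (p (p (u)))) = p(4,) = 0
  (p (p (p (p (u))))) = p(0,) = 4

value = 4


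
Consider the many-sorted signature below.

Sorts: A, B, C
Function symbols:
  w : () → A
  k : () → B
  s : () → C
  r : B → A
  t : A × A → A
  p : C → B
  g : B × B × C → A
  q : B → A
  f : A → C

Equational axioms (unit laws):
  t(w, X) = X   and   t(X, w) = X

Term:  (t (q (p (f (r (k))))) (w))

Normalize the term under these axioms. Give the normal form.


normal form = (q (p (f (r (k)))))

1. (t (q (p (f (r (k))))) (w))  →  (q (p (f (r (k)))))


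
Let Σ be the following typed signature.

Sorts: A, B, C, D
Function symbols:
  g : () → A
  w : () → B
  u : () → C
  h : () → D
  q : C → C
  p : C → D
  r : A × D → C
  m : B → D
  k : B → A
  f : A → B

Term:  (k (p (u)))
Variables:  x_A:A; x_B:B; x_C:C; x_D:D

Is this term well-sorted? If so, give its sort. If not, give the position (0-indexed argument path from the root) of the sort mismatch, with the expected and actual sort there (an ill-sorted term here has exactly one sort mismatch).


ill-sorted at position [0]: expected B, got D

    (u) : C
  (p (u)) : D
(k (p (u))) : ✗ arg 0 at [0] has sort D, expected B


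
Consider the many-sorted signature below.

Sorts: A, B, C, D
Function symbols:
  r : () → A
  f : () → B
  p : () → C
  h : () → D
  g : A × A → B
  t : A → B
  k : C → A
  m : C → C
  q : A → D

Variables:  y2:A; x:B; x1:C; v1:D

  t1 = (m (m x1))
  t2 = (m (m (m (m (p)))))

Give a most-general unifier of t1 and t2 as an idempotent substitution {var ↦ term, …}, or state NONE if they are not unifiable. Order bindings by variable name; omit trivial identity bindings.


{x1 ↦ (m (m (p)))}


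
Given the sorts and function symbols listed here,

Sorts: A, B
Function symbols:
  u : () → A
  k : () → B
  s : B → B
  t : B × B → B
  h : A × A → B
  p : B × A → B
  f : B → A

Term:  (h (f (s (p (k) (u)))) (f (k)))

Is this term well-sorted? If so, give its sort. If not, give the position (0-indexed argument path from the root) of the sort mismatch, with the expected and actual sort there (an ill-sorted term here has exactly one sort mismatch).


well-sorted; sort = B

        (k) : B
        (u) : A
      (p (k) (u)) : B
    (s (p (k) (u))) : B
  (f (s (p (k) (u)))) : A
    (k) : B
  (f (k)) : A
(h (f (s (p (k) (u)))) (f (k))) : B


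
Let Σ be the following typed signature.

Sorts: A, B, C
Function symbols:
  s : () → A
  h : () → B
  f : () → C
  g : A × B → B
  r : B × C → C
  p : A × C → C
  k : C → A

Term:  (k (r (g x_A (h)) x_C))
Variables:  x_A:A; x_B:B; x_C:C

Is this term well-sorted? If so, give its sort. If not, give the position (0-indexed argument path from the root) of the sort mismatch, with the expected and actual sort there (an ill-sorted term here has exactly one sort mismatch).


well-sorted; sort = A

      x_A : A
      (h) : B
    (g x_A (h)) : B
    x_C : C
  (r (g x_A (h)) x_C) : C
(k (r (g x_A (h)) x_C)) : A


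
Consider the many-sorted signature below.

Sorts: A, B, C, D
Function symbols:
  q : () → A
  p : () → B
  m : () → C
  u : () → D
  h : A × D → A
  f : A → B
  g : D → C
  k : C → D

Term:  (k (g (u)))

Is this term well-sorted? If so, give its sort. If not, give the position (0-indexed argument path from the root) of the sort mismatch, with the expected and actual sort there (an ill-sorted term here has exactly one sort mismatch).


    (u) : D
  (g (u)) : C
(k (g (u))) : D

well-sorted; sort = D


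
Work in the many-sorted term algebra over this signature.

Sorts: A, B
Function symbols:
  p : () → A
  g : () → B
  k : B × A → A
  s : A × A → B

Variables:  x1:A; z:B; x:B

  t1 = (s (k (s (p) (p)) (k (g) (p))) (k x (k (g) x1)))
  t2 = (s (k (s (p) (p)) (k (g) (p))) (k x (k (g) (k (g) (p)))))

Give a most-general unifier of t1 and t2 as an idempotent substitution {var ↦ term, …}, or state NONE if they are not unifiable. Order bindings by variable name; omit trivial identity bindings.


{x1 ↦ (k (g) (p))}


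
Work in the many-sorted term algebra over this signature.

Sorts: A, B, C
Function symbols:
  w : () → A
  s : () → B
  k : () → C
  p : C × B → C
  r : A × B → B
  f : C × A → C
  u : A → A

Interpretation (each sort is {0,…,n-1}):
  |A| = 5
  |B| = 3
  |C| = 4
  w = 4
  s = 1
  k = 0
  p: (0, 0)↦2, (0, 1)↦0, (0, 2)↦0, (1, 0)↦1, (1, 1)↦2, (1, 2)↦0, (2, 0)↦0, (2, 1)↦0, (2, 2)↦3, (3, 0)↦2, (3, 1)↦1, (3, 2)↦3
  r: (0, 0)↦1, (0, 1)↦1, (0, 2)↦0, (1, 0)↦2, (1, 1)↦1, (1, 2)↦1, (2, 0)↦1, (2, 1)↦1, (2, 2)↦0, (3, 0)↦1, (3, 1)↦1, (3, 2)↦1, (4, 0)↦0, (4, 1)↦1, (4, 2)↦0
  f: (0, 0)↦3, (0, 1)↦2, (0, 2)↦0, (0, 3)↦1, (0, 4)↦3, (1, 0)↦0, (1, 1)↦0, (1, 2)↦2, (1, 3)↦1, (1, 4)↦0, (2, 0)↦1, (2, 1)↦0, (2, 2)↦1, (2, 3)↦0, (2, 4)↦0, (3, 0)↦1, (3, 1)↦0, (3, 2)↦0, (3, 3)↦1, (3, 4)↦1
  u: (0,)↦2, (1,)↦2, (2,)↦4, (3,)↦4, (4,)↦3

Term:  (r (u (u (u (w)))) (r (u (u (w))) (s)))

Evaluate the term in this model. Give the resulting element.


  w = 4
  (u (w)) = u(4,) = 3
  (u (u (w))) = u(3,) = 4
  (u (u (u (w)))) = u(4,) = 3
  w = 4
  (u (w)) = u(4,) = 3
  (u (u (w))) = u(3,) = 4
  s = 1
  (r (u (u (w))) (s)) = r(4, 1) = 1
  (r (u (u (u (w)))) (r (u (u (w))) (s))) = r(3, 1) = 1

value = 1


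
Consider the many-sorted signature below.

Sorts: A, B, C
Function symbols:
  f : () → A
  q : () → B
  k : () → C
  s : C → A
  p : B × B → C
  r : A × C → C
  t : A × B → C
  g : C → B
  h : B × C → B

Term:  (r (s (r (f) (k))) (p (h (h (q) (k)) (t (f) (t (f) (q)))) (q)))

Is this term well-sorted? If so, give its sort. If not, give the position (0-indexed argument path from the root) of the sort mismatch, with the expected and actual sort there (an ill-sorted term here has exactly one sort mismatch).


ill-sorted at position [1, 0, 1, 1]: expected B, got C

      (f) : A
      (k) : C
    (r (f) (k)) : C
  (s (r (f) (k))) : A
        (q) : B
        (k) : C
      (h (q) (k)) : B
        (f) : A
          (f) : A
          (q) : B
        (t (f) (q)) : C
      (t (f) (t (f) (q))) : ✗ arg 1 at [1, 0, 1, 1] has sort C, expected B
    (q) : B


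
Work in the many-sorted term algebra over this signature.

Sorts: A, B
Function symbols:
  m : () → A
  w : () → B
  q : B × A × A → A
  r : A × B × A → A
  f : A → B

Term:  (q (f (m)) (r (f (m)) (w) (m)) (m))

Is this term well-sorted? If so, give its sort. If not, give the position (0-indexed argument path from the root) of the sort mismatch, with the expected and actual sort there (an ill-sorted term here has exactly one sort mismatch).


ill-sorted at position [1, 0]: expected A, got B

    (m) : A
  (f (m)) : B
      (m) : A
    (f (m)) : B
    (w) : B
    (m) : A
  (r (f (m)) (w) (m)) : ✗ arg 0 at [1, 0] has sort B, expected A
  (m) : A


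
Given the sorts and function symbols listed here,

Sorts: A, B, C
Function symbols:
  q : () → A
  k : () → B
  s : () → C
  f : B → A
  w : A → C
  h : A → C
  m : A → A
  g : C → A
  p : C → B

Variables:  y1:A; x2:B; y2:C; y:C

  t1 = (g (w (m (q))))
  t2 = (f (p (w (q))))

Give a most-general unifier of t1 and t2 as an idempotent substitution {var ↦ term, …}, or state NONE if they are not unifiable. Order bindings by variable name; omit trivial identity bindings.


NONE (not unifiable)

head clash or occurs-check failure — not unifiable


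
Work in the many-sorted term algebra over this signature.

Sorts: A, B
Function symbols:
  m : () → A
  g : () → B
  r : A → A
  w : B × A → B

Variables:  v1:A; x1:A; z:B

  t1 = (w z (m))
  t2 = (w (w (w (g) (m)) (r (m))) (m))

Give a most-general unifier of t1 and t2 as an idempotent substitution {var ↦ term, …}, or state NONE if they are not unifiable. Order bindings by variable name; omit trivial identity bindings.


{z ↦ (w (w (g) (m)) (r (m)))}


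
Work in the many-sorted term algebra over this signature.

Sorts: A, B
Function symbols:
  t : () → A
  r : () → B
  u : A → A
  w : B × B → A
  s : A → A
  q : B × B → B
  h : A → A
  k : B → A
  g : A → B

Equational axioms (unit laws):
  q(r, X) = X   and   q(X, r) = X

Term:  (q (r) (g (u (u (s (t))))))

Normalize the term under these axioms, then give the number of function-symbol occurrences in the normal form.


1. (q (r) (g (u (u (s (t))))))  →  (g (u (u (s (t)))))
normal form: (g (u (u (s (t)))))

size = 5


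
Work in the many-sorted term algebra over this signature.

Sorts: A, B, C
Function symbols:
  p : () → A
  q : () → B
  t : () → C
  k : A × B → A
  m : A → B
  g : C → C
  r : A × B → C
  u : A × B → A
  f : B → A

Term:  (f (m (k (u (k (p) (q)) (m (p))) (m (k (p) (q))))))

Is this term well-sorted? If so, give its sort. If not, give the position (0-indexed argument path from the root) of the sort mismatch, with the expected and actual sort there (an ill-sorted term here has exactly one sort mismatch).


          (p) : A
          (q) : B
        (k (p) (q)) : A
          (p) : A
        (m (p)) : B
      (u (k (p) (q)) (m (p))) : A
          (p) : A
          (q) : B
        (k (p) (q)) : A
      (m (k (p) (q))) : B
    (k (u (k (p) (q)) (m (p))) (m (k (p) (q)))) : A
  (m (k (u (k (p) (q)) (m (p))) (m (k (p) (q))))) : B
(f (m (k (u (k (p) (q)) (m (p))) (m (k (p) (q)))))) : A

well-sorted; sort = A


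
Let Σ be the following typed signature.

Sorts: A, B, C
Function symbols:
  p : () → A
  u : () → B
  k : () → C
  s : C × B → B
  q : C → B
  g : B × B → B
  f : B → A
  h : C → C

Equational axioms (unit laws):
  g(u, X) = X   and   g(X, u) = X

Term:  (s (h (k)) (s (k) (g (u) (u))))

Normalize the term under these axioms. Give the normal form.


1. (s (h (k)) (s (k) (g (u) (u))))  →  (s (h (k)) (s (k) (u)))

normal form = (s (h (k)) (s (k) (u)))


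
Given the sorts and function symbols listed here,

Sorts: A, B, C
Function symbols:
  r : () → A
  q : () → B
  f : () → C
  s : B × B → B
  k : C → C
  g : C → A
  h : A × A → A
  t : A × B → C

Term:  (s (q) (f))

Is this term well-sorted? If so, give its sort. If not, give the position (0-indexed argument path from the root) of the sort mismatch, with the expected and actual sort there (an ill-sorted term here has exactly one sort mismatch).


  (q) : B
  (f) : C
(s (q) (f)) : ✗ arg 1 at [1] has sort C, expected B

ill-sorted at position [1]: expected B, got C


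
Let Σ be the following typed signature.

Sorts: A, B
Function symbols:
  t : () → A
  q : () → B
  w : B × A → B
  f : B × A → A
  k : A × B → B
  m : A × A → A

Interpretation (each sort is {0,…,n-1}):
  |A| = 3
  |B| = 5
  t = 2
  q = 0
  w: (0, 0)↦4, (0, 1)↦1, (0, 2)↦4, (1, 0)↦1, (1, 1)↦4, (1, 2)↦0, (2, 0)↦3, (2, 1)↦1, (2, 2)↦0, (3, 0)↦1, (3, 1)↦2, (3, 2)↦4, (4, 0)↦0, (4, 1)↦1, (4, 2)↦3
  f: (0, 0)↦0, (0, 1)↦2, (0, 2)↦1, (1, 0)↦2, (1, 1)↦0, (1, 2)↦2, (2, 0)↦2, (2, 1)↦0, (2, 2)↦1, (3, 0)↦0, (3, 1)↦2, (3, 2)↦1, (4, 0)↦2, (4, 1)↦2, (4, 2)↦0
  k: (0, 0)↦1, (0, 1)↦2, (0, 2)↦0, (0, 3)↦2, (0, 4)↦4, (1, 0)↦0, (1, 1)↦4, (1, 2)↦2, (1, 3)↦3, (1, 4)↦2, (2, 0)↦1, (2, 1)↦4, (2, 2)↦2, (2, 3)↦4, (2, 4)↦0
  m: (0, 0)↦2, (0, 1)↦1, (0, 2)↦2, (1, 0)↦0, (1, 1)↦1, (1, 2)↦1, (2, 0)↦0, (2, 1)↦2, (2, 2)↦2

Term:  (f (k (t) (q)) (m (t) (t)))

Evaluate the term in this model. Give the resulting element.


value = 2

  t = 2
  q = 0
  (k (t) (q)) = k(2, 0) = 1
  t = 2
  t = 2
  (m (t) (t)) = m(2, 2) = 2
  (f (k (t) (q)) (m (t) (t))) = f(1, 2) = 2


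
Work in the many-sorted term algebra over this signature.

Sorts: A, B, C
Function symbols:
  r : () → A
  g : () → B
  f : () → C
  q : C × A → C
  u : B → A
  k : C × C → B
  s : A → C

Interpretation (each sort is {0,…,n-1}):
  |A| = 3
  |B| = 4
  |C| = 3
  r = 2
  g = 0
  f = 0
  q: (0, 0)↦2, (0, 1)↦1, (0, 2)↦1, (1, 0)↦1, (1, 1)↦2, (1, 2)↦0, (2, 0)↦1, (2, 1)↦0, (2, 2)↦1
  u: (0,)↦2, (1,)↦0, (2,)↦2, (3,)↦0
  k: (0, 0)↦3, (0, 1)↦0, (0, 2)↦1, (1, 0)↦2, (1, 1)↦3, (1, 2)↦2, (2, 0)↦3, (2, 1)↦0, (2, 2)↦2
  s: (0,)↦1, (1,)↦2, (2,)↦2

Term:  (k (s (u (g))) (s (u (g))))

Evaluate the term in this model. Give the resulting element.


  g = 0
  (u (g)) = u(0,) = 2
  (s (u (g))) = s(2,) = 2
  g = 0
  (u (g)) = u(0,) = 2
  (s (u (g))) = s(2,) = 2
  (k (s (u (g))) (s (u (g)))) = k(2, 2) = 2

value = 2


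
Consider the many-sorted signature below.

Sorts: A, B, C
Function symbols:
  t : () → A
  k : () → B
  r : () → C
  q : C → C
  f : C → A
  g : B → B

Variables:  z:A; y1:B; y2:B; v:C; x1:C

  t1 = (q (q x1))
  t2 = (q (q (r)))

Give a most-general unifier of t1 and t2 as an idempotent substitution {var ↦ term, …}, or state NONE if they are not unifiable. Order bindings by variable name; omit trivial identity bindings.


{x1 ↦ (r)}


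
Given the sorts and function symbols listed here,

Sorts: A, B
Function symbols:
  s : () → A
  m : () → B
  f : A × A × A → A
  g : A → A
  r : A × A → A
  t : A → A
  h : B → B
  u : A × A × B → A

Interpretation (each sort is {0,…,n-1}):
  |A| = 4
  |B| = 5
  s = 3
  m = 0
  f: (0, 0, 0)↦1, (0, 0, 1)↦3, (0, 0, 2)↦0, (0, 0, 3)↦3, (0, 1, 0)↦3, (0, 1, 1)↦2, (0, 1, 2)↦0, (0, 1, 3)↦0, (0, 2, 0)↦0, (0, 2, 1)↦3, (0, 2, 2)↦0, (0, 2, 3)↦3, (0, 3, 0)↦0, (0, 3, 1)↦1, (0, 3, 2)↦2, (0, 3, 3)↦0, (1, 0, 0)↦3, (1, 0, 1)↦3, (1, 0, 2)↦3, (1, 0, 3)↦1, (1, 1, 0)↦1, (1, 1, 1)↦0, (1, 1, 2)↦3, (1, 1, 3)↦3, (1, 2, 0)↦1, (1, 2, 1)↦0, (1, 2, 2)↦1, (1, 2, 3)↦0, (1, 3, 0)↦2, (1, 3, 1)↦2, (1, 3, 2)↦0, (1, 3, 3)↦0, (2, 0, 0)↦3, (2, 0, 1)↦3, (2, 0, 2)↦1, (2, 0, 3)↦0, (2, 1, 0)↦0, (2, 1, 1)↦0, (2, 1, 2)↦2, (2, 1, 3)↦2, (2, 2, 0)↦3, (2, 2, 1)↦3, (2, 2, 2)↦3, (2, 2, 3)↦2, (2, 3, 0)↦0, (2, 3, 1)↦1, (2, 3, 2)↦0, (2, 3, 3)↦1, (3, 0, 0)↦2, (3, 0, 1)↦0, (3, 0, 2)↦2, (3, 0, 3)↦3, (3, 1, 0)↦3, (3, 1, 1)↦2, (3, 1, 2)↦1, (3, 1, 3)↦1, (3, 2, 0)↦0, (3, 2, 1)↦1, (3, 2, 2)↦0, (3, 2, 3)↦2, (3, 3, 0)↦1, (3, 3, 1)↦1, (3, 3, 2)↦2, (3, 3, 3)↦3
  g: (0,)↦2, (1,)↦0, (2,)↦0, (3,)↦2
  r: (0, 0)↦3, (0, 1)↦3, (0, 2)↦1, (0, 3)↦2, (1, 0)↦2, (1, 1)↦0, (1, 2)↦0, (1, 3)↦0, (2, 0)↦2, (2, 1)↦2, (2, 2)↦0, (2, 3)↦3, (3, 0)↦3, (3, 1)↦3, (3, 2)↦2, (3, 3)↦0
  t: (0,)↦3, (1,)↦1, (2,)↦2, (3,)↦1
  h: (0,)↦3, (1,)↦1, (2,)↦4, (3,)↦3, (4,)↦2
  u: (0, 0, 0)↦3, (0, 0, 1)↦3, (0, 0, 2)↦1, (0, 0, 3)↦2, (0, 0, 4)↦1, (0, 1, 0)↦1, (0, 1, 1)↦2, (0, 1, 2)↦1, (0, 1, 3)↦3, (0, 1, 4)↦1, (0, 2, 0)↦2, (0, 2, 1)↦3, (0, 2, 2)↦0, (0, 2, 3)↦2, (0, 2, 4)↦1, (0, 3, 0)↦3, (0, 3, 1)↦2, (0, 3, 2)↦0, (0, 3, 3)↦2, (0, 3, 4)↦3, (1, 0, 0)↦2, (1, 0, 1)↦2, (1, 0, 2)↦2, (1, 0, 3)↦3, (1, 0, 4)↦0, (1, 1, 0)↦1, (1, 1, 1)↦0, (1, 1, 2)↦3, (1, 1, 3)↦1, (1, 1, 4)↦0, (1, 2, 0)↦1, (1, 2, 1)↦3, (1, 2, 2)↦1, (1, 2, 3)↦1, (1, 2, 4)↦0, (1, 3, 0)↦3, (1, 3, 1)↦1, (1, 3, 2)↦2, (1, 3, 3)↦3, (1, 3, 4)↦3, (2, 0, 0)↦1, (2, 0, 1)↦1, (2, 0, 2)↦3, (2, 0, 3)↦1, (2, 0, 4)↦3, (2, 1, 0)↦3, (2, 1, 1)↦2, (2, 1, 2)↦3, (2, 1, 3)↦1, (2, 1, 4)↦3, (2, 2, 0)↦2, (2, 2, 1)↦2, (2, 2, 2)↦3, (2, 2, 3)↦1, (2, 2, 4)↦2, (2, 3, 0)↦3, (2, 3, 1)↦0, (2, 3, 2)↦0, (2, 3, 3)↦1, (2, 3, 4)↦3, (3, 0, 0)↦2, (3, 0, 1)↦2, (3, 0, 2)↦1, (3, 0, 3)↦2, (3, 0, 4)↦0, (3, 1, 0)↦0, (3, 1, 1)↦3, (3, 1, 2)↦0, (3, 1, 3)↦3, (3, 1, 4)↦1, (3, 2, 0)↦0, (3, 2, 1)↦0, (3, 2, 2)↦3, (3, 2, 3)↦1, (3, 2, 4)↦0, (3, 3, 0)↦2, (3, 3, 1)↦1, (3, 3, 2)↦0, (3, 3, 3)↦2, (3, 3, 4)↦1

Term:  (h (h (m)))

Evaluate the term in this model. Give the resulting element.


  m = 0
  (h (m)) = h(0,) = 3
  (h (h (m))) = h(3,) = 3

value = 3
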